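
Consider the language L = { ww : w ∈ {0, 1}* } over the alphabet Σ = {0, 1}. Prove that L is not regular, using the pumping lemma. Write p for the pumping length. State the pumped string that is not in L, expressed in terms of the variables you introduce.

0^{p+k} 1^p 0^p 1^p

Suppose for contradiction that L is regular, and let p be the pumping length.
Take w = 0^p 1^p 0^p 1^p = uu where u = 0^p1^p; then w ∈ L and |w| = 4p ≥ p.
The pumping lemma gives a decomposition w = xyz where |xy| ≤ p and |y| > 0.
Because |xy| ≤ p and w begins with p copies of 0, we have y = 0^k with 1 ≤ k ≤ p.
Pump with i = 2: xy^2z = 0^{p+k} 1^p 0^p 1^p, of length 4p+k. Suppose this equals vv. The string starts with 0 and ends with 1, so v does too; thus the boundary between the two copies of v is a 1→0 transition. There is exactly one such transition, at position 2p+k, so |v| = 2p+k and |vv| = 4p+2k ≠ 4p+k since k ≥ 1. So xy^2z ∉ L.
This is a contradiction; hence L is not regular.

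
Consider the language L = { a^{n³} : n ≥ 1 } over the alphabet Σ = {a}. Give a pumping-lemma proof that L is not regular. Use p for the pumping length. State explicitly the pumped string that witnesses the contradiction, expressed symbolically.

a^{p³+k}

Assume L is regular. Let p be the pumping length given by the pumping lemma.
Take w = a^{p³} ∈ L with |w| = p³ ≥ p.
The pumping lemma gives a decomposition w = xyz where |xy| ≤ p and |y| > 0.
Then y = a^k for some k with 1 ≤ k ≤ p.
Pump with i = 2: xy^2z = a^{p³+k}. Since 1 ≤ k ≤ p, p³ < p³+k ≤ p³+p < p³+3p²+3p+1 = (p+1)³, so p³+k is not a perfect cube. So xy^2z ∉ L.
Contradiction. Therefore L is not regular.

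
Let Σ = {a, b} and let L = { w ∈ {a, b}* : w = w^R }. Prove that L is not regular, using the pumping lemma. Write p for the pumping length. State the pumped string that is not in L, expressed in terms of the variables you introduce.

Assume L is regular. Let p be the pumping length given by the pumping lemma.
Take w = a^p b a^p, a palindrome of length 2p+1 ≥ p.
The pumping lemma gives a decomposition w = xyz where |xy| ≤ p and |y| ≥ 1.
The first p characters of w are a's, so xy (and hence y) consists only of a's. Write y = a^k, 1 ≤ k ≤ p.
Pump with i = 2: xy^2z = a^{p+k} b a^p. Its reverse is a^p b a^{p+k}, which differs from xy^2z since k ≥ 1. So xy^2z is not a palindrome and xy^2z ∉ L.
Contradiction. Therefore L is not regular.

a^{p+k} b a^p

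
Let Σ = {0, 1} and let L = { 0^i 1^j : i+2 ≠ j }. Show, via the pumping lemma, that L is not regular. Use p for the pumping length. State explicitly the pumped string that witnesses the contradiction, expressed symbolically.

Assume L is regular. Let p be the pumping length given by the pumping lemma.
Choose w = 0^p 1^{p+p!+2}. Since p ≠ (p+p!+2)-2 = p+p!, w ∈ L; and |w| ≥ p.
By the pumping lemma, w = xyz with |xy| ≤ p and |y| > 0.
Because |xy| ≤ p and w begins with p copies of 0, we have y = 0^k with 1 ≤ k ≤ p.
Since 1 ≤ k ≤ p, k divides p!; set t = 1 + p!/k. Then xy^t z has p + (p!/k)·k = p + p! copies of 0. Now the 0-count is p+p! and (1-count)-2 = (p+p!+2)-2 = p+p!, so i+2 ≠ j fails. So xy^t z = 0^{p+p!} 1^{p+p!+2} ∉ L.
Contradiction. Therefore L is not regular.

0^{p+p!} 1^{p+p!+2}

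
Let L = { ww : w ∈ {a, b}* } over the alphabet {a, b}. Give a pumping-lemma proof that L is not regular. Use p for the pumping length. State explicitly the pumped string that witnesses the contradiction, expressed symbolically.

Suppose for contradiction that L is regular, and let p be the pumping length.
Take w = a^p b^p a^p b^p = uu where u = a^pb^p; then w ∈ L and |w| = 4p ≥ p.
The pumping lemma gives a decomposition w = xyz where |xy| ≤ p and |y| ≥ 1.
Because |xy| ≤ p and w begins with p copies of a, we have y = a^k with 1 ≤ k ≤ p.
Pump with i = 2: xy^2z = a^{p+k} b^p a^p b^p, of length 4p+k. Suppose this equals vv. The string starts with a and ends with b, so v does too; thus the boundary between the two copies of v is a b→a transition. There is exactly one such transition, at position 2p+k, so |v| = 2p+k and |vv| = 4p+2k ≠ 4p+k since k ≥ 1. So xy^2z ∉ L.
Contradiction. Therefore L is not regular.

a^{p+k} b^p a^p b^p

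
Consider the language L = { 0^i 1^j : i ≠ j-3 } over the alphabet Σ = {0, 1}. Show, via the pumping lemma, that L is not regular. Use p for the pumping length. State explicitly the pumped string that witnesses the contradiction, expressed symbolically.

0^{p+p!} 1^{p+p!+3}

Assume L is regular. Let p be the pumping length given by the pumping lemma.
Choose w = 0^p 1^{p+p!+3}. Since p ≠ (p+p!+3)-3 = p+p!, w ∈ L; and |w| ≥ p.
By the pumping lemma, w = xyz with |xy| ≤ p and y is nonempty.
Since the first p symbols of w are all 0's and |xy| ≤ p, y lies entirely in the leading 0-block: y = 0^k for some k with 1 ≤ k ≤ p.
Since 1 ≤ k ≤ p, k divides p!; set t = 1 + p!/k. Then xy^t z has p + (p!/k)·k = p + p! copies of 0. Now the 0-count is p+p! and (1-count)-3 = (p+p!+3)-3 = p+p!, so i ≠ j-3 fails. So xy^t z = 0^{p+p!} 1^{p+p!+3} ∉ L.
This contradicts the pumping lemma, so L is not regular.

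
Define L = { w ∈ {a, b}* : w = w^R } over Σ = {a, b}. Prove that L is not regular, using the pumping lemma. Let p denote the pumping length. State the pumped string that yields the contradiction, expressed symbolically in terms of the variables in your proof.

a^{p+k} b a^p

Toward a contradiction, assume L is regular with pumping length p.
Take w = a^p b a^p, a palindrome of length 2p+1 ≥ p.
The pumping lemma gives a decomposition w = xyz where |xy| ≤ p and |y| ≥ 1.
The first p characters of w are a's, so xy (and hence y) consists only of a's. Write y = a^k, 1 ≤ k ≤ p.
Pump with i = 2: xy^2z = a^{p+k} b a^p. Its reverse is a^p b a^{p+k}, which differs from xy^2z since k ≥ 1. So xy^2z is not a palindrome and xy^2z ∉ L.
This contradicts the pumping lemma, so L is not regular.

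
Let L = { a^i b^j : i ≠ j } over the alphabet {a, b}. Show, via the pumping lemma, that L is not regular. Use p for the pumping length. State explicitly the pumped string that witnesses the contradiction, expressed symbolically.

Toward a contradiction, assume L is regular with pumping length p.
Choose w = a^p b^{p+p!}. Since p ≠ p+p!, w ∈ L; and |w| ≥ p.
Write w = xyz as guaranteed by the lemma, with |xy| ≤ p and |y| ≥ 1.
Because |xy| ≤ p and w begins with p copies of a, we have y = a^k with 1 ≤ k ≤ p.
Since 1 ≤ k ≤ p, k divides p!; set t = 1 + p!/k. Then xy^t z has p + (p!/k)·k = p + p! copies of a. Now the a-count equals the b-count, so i ≠ j fails. So xy^t z = a^{p+p!} b^{p+p!} ∉ L.
This contradicts the pumping lemma, so L is not regular.

a^{p+p!} b^{p+p!}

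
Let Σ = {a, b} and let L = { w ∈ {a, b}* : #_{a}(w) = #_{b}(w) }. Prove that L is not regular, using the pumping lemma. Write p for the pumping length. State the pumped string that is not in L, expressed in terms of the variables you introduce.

a^{p+k} b^p

Assume L is regular; let p be its pumping constant.
Choose w = a^p b^p ∈ L with |w| = 2p ≥ p.
By the pumping lemma, w = xyz with |xy| ≤ p and |y| > 0.
The first p characters of w are a's, so xy (and hence y) consists only of a's. Write y = a^k, 1 ≤ k ≤ p.
Pump with i = 2: xy^2z = a^{p+k} b^p has p+k occurrences of a but only p of b. Since k ≥ 1 the counts differ, so xy^2z ∉ L.
This is a contradiction; hence L is not regular.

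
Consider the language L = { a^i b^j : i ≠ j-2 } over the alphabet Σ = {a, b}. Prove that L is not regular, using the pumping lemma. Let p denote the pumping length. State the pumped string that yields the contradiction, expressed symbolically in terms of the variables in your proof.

Assume L is regular; let p be its pumping constant.
Choose w = a^p b^{p+p!+2}. Since p ≠ (p+p!+2)-2 = p+p!, w ∈ L; and |w| ≥ p.
The pumping lemma gives a decomposition w = xyz where |xy| ≤ p and y is nonempty.
The first p characters of w are a's, so xy (and hence y) consists only of a's. Write y = a^k, 1 ≤ k ≤ p.
Since 1 ≤ k ≤ p, k divides p!; set t = 1 + p!/k. Then xy^t z has p + (p!/k)·k = p + p! copies of a. Now the a-count is p+p! and (b-count)-2 = (p+p!+2)-2 = p+p!, so i ≠ j-2 fails. So xy^t z = a^{p+p!} b^{p+p!+2} ∉ L.
This is a contradiction; hence L is not regular.

a^{p+p!} b^{p+p!+2}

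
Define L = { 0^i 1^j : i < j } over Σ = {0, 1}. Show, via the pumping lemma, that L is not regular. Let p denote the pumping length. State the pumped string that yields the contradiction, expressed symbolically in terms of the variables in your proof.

0^{p+k} 1^{p+1}

Toward a contradiction, assume L is regular with pumping length p.
Choose w = 0^p 1^{p+1} ∈ L, with |w| = 2p+1 ≥ p.
By the pumping lemma, w = xyz with |xy| ≤ p and |y| ≥ 1.
Because |xy| ≤ p and w begins with p copies of 0, we have y = 0^k with 1 ≤ k ≤ p.
Consider xy^2z = 0^{p+k} 1^{p+1}. Since k ≥ 1, the 0-count p+k is at least p+1, so i < j fails; thus xy^2z ∉ L.
Contradiction. Therefore L is not regular.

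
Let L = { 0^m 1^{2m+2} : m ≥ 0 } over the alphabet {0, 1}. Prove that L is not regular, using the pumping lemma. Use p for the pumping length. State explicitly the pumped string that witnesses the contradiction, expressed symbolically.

0^{p+k} 1^{2p+2}

Assume L is regular. Let p be the pumping length given by the pumping lemma.
Choose w = 0^p 1^{2p+2}, which is in L with |w| = 3p+2 ≥ p.
The pumping lemma gives a decomposition w = xyz where |xy| ≤ p and |y| > 0.
Because |xy| ≤ p and w begins with p copies of 0, we have y = 0^k with 1 ≤ k ≤ p.
Pump with i = 2: xy^2z = 0^{p+k} 1^{2p+2}. For this to lie in L we would need 2p+2 = 2(p+k)+2, which forces k = 0. But k ≥ 1, so xy^2z ∉ L.
This contradicts the pumping lemma, so L is not regular.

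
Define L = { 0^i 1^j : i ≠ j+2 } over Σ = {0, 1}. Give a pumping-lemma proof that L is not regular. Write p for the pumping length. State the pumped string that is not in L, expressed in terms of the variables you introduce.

Assume L is regular; let p be its pumping constant.
Choose w = 0^p 1^{p+p!-2}. Since p ≠ (p+p!-2)+2 = p+p!, w ∈ L; and |w| ≥ p.
The pumping lemma gives a decomposition w = xyz where |xy| ≤ p and |y| ≥ 1.
Because |xy| ≤ p and w begins with p copies of 0, we have y = 0^k with 1 ≤ k ≤ p.
Since 1 ≤ k ≤ p, k divides p!; set t = 1 + p!/k. Then xy^t z has p + (p!/k)·k = p + p! copies of 0. Now the 0-count is p+p! and (1-count)+2 = (p+p!-2)+2 = p+p!, so i ≠ j+2 fails. So xy^t z = 0^{p+p!} 1^{p+p!-2} ∉ L.
This is a contradiction; hence L is not regular.

0^{p+p!} 1^{p+p!-2}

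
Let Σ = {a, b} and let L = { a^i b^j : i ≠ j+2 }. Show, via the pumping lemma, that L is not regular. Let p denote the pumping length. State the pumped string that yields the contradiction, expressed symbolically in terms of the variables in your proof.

a^{p+p!} b^{p+p!-2}

Suppose for contradiction that L is regular, and let p be the pumping length.
Choose w = a^p b^{p+p!-2}. Since p ≠ (p+p!-2)+2 = p+p!, w ∈ L; and |w| ≥ p.
Write w = xyz as guaranteed by the lemma, with |xy| ≤ p and |y| > 0.
The first p characters of w are a's, so xy (and hence y) consists only of a's. Write y = a^k, 1 ≤ k ≤ p.
Since 1 ≤ k ≤ p, k divides p!; set t = 1 + p!/k. Then xy^t z has p + (p!/k)·k = p + p! copies of a. Now the a-count is p+p! and (b-count)+2 = (p+p!-2)+2 = p+p!, so i ≠ j+2 fails. So xy^t z = a^{p+p!} b^{p+p!-2} ∉ L.
This is a contradiction; hence L is not regular.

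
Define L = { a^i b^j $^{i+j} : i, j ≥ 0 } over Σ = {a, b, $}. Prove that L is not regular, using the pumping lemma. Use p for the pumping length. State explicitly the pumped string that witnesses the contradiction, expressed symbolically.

Toward a contradiction, assume L is regular with pumping length p.
Take w = a^p b^p $^{2p} ∈ L (with i=j=p, i+j=2p), |w| = 4p ≥ p.
The pumping lemma gives a decomposition w = xyz where |xy| ≤ p and |y| > 0.
The first p characters of w are a's, so xy (and hence y) consists only of a's. Write y = a^k, 1 ≤ k ≤ p.
Consider xy^2z = a^{p+k} b^p $^{2p}. Now the a- and b-counts sum to 2p+k, but the $-count is 2p ≠ 2p+k. So xy^2z ∉ L.
Contradiction. Therefore L is not regular.

a^{p+k} b^p $^{2p}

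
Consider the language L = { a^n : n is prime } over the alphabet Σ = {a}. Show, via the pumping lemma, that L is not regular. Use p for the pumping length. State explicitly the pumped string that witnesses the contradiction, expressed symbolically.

a^{q(1+k)}

Toward a contradiction, assume L is regular with pumping length p.
Let q be a prime with q ≥ p+2 (infinitely many primes exist), and take w = a^q ∈ L with |w| = q ≥ p.
The pumping lemma gives a decomposition w = xyz where |xy| ≤ p and |y| ≥ 1.
Then y = a^k for some k with 1 ≤ k ≤ p.
Since 1 ≤ k ≤ p, |xz| = q-k. Pump with i = q+1: |xy^{q+1}z| = (q-k)+(q+1)k = q+qk = q(1+k), which is composite (both factors ≥ 2). So xy^{q+1}z = a^{q(1+k)} ∉ L.
This is a contradiction; hence L is not regular.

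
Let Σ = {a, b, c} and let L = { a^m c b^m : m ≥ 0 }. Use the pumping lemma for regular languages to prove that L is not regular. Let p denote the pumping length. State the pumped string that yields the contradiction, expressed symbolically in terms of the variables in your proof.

a^{p+k} c b^p

Suppose for contradiction that L is regular, and let p be the pumping length.
Take w = a^p c b^p ∈ L with |w| = 2p+1 ≥ p.
By the pumping lemma, w = xyz with |xy| ≤ p and |y| > 0.
The first p characters of w are a's, so xy (and hence y) consists only of a's. Write y = a^k, 1 ≤ k ≤ p.
Pump with i = 2: xy^2z = a^{p+k} c b^p, which would require p+k = p. But k ≥ 1, so xy^2z ∉ L.
This contradicts the pumping lemma, so L is not regular.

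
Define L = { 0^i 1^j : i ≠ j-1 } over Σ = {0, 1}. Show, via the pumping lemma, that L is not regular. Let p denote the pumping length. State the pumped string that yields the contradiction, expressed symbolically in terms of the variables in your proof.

0^{p+p!} 1^{p+p!+1}

Suppose for contradiction that L is regular, and let p be the pumping length.
Choose w = 0^p 1^{p+p!+1}. Since p ≠ (p+p!+1)-1 = p+p!, w ∈ L; and |w| ≥ p.
Write w = xyz as guaranteed by the lemma, with |xy| ≤ p and |y| ≥ 1.
Because |xy| ≤ p and w begins with p copies of 0, we have y = 0^k with 1 ≤ k ≤ p.
Since 1 ≤ k ≤ p, k divides p!; set t = 1 + p!/k. Then xy^t z has p + (p!/k)·k = p + p! copies of 0. Now the 0-count is p+p! and (1-count)-1 = (p+p!+1)-1 = p+p!, so i ≠ j-1 fails. So xy^t z = 0^{p+p!} 1^{p+p!+1} ∉ L.
This is a contradiction; hence L is not regular.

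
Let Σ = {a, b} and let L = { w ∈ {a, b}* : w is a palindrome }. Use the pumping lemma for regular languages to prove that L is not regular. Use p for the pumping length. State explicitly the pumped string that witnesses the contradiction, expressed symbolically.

Suppose for contradiction that L is regular, and let p be the pumping length.
Take w = a^p b a^p, a palindrome of length 2p+1 ≥ p.
The pumping lemma gives a decomposition w = xyz where |xy| ≤ p and |y| > 0.
The first p characters of w are a's, so xy (and hence y) consists only of a's. Write y = a^k, 1 ≤ k ≤ p.
Pump with i = 2: xy^2z = a^{p+k} b a^p. Its reverse is a^p b a^{p+k}, which differs from xy^2z since k ≥ 1. So xy^2z is not a palindrome and xy^2z ∉ L.
This contradicts the pumping lemma, so L is not regular.

a^{p+k} b a^p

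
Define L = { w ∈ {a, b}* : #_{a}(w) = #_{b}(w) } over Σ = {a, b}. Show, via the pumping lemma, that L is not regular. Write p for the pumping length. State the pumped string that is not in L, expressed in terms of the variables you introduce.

Assume L is regular. Let p be the pumping length given by the pumping lemma.
Choose w = a^p b^p ∈ L with |w| = 2p ≥ p.
By the pumping lemma, w = xyz with |xy| ≤ p and |y| ≥ 1.
The first p characters of w are a's, so xy (and hence y) consists only of a's. Write y = a^k, 1 ≤ k ≤ p.
Pump with i = 2: xy^2z = a^{p+k} b^p has p+k occurrences of a but only p of b. Since k ≥ 1 the counts differ, so xy^2z ∉ L.
Contradiction. Therefore L is not regular.

a^{p+k} b^p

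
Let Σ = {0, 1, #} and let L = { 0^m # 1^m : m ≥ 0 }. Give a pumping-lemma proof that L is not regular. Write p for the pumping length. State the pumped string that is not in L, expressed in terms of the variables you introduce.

0^{p+k} # 1^p

Assume L is regular. Let p be the pumping length given by the pumping lemma.
Take w = 0^p # 1^p ∈ L with |w| = 2p+1 ≥ p.
The pumping lemma gives a decomposition w = xyz where |xy| ≤ p and y is nonempty.
The first p characters of w are 0's, so xy (and hence y) consists only of 0's. Write y = 0^k, 1 ≤ k ≤ p.
Pump with i = 2: xy^2z = 0^{p+k} # 1^p, which would require p+k = p. But k ≥ 1, so xy^2z ∉ L.
This is a contradiction; hence L is not regular.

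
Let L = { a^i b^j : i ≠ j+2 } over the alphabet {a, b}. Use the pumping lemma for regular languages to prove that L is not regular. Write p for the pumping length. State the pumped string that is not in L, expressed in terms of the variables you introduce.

Toward a contradiction, assume L is regular with pumping length p.
Choose w = a^p b^{p+p!-2}. Since p ≠ (p+p!-2)+2 = p+p!, w ∈ L; and |w| ≥ p.
By the pumping lemma, w = xyz with |xy| ≤ p and y is nonempty.
The first p characters of w are a's, so xy (and hence y) consists only of a's. Write y = a^k, 1 ≤ k ≤ p.
Since 1 ≤ k ≤ p, k divides p!; set t = 1 + p!/k. Then xy^t z has p + (p!/k)·k = p + p! copies of a. Now the a-count is p+p! and (b-count)+2 = (p+p!-2)+2 = p+p!, so i ≠ j+2 fails. So xy^t z = a^{p+p!} b^{p+p!-2} ∉ L.
This contradicts the pumping lemma, so L is not regular.

a^{p+p!} b^{p+p!-2}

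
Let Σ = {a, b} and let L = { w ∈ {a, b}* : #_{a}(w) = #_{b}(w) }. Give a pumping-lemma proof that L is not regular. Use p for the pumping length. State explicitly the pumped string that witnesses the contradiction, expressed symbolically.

a^{p+k} b^p

Assume L is regular. Let p be the pumping length given by the pumping lemma.
Choose w = a^p b^p ∈ L with |w| = 2p ≥ p.
By the pumping lemma, w = xyz with |xy| ≤ p and |y| > 0.
Because |xy| ≤ p and w begins with p copies of a, we have y = a^k with 1 ≤ k ≤ p.
Pump with i = 2: xy^2z = a^{p+k} b^p has p+k occurrences of a but only p of b. Since k ≥ 1 the counts differ, so xy^2z ∉ L.
This contradicts the pumping lemma, so L is not regular.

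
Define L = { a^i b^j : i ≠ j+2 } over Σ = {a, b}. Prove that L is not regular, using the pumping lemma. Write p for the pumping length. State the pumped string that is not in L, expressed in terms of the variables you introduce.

a^{p+p!} b^{p+p!-2}

Suppose for contradiction that L is regular, and let p be the pumping length.
Choose w = a^p b^{p+p!-2}. Since p ≠ (p+p!-2)+2 = p+p!, w ∈ L; and |w| ≥ p.
The pumping lemma gives a decomposition w = xyz where |xy| ≤ p and |y| ≥ 1.
The first p characters of w are a's, so xy (and hence y) consists only of a's. Write y = a^k, 1 ≤ k ≤ p.
Since 1 ≤ k ≤ p, k divides p!; set t = 1 + p!/k. Then xy^t z has p + (p!/k)·k = p + p! copies of a. Now the a-count is p+p! and (b-count)+2 = (p+p!-2)+2 = p+p!, so i ≠ j+2 fails. So xy^t z = a^{p+p!} b^{p+p!-2} ∉ L.
This contradicts the pumping lemma, so L is not regular.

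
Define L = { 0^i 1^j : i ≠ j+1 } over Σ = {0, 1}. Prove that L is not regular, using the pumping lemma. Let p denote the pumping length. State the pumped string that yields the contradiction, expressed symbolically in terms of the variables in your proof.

0^{p+p!} 1^{p+p!-1}

Assume L is regular; let p be its pumping constant.
Choose w = 0^p 1^{p+p!-1}. Since p ≠ (p+p!-1)+1 = p+p!, w ∈ L; and |w| ≥ p.
Write w = xyz as guaranteed by the lemma, with |xy| ≤ p and y is nonempty.
The first p characters of w are 0's, so xy (and hence y) consists only of 0's. Write y = 0^k, 1 ≤ k ≤ p.
Since 1 ≤ k ≤ p, k divides p!; set t = 1 + p!/k. Then xy^t z has p + (p!/k)·k = p + p! copies of 0. Now the 0-count is p+p! and (1-count)+1 = (p+p!-1)+1 = p+p!, so i ≠ j+1 fails. So xy^t z = 0^{p+p!} 1^{p+p!-1} ∉ L.
This contradicts the pumping lemma, so L is not regular.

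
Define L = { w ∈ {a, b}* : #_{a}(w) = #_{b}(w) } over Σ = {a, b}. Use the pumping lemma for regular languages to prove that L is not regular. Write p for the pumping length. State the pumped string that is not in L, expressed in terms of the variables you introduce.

a^{p+k} b^p

Suppose for contradiction that L is regular, and let p be the pumping length.
Choose w = a^p b^p ∈ L with |w| = 2p ≥ p.
The pumping lemma gives a decomposition w = xyz where |xy| ≤ p and |y| ≥ 1.
Since the first p symbols of w are all a's and |xy| ≤ p, y lies entirely in the leading a-block: y = a^k for some k with 1 ≤ k ≤ p.
Pump with i = 2: xy^2z = a^{p+k} b^p has p+k occurrences of a but only p of b. Since k ≥ 1 the counts differ, so xy^2z ∉ L.
This is a contradiction; hence L is not regular.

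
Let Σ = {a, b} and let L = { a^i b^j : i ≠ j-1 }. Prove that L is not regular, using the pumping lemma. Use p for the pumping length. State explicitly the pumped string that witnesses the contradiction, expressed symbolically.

Toward a contradiction, assume L is regular with pumping length p.
Choose w = a^p b^{p+p!+1}. Since p ≠ (p+p!+1)-1 = p+p!, w ∈ L; and |w| ≥ p.
Write w = xyz as guaranteed by the lemma, with |xy| ≤ p and |y| ≥ 1.
Because |xy| ≤ p and w begins with p copies of a, we have y = a^k with 1 ≤ k ≤ p.
Since 1 ≤ k ≤ p, k divides p!; set t = 1 + p!/k. Then xy^t z has p + (p!/k)·k = p + p! copies of a. Now the a-count is p+p! and (b-count)-1 = (p+p!+1)-1 = p+p!, so i ≠ j-1 fails. So xy^t z = a^{p+p!} b^{p+p!+1} ∉ L.
This is a contradiction; hence L is not regular.

a^{p+p!} b^{p+p!+1}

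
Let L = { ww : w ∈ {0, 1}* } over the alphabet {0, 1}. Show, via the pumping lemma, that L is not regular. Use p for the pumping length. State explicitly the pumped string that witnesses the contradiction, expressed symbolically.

Toward a contradiction, assume L is regular with pumping length p.
Take w = 0^p 1^p 0^p 1^p = uu where u = 0^p1^p; then w ∈ L and |w| = 4p ≥ p.
The pumping lemma gives a decomposition w = xyz where |xy| ≤ p and |y| > 0.
Since the first p symbols of w are all 0's and |xy| ≤ p, y lies entirely in the leading 0-block: y = 0^k for some k with 1 ≤ k ≤ p.
Pump with i = 2: xy^2z = 0^{p+k} 1^p 0^p 1^p, of length 4p+k. Suppose this equals vv. The string starts with 0 and ends with 1, so v does too; thus the boundary between the two copies of v is a 1→0 transition. There is exactly one such transition, at position 2p+k, so |v| = 2p+k and |vv| = 4p+2k ≠ 4p+k since k ≥ 1. So xy^2z ∉ L.
This contradicts the pumping lemma, so L is not regular.

0^{p+k} 1^p 0^p 1^p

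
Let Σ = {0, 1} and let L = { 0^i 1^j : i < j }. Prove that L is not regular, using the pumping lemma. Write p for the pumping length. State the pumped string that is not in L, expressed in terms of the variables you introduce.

0^{p+k} 1^{p+1}

Assume L is regular. Let p be the pumping length given by the pumping lemma.
Choose w = 0^p 1^{p+1} ∈ L, with |w| = 2p+1 ≥ p.
By the pumping lemma, w = xyz with |xy| ≤ p and |y| ≥ 1.
The first p characters of w are 0's, so xy (and hence y) consists only of 0's. Write y = 0^k, 1 ≤ k ≤ p.
Consider xy^2z = 0^{p+k} 1^{p+1}. Since k ≥ 1, the 0-count p+k is at least p+1, so i < j fails; thus xy^2z ∉ L.
Contradiction. Therefore L is not regular.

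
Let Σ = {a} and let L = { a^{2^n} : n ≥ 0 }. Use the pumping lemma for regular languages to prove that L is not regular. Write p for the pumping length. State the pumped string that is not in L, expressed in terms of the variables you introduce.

a^{2^p+k}

Toward a contradiction, assume L is regular with pumping length p.
Take w = a^{2^p} ∈ L with |w| = 2^p ≥ p.
The pumping lemma gives a decomposition w = xyz where |xy| ≤ p and |y| ≥ 1.
Then y = a^k for some k with 1 ≤ k ≤ p.
Pump with i = 2: xy^2z = a^{2^p+k}. Since 1 ≤ k ≤ p < 2^p, we have 2^p < 2^p+k < 2^{p+1}, so 2^p+k is not a power of 2. So xy^2z ∉ L.
Contradiction. Therefore L is not regular.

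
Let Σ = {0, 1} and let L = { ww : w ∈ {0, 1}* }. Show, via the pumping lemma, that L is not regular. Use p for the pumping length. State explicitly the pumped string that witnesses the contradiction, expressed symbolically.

Assume L is regular; let p be its pumping constant.
Take w = 0^p 1^p 0^p 1^p = uu where u = 0^p1^p; then w ∈ L and |w| = 4p ≥ p.
Write w = xyz as guaranteed by the lemma, with |xy| ≤ p and y is nonempty.
The first p characters of w are 0's, so xy (and hence y) consists only of 0's. Write y = 0^k, 1 ≤ k ≤ p.
Pump with i = 2: xy^2z = 0^{p+k} 1^p 0^p 1^p, of length 4p+k. Suppose this equals vv. The string starts with 0 and ends with 1, so v does too; thus the boundary between the two copies of v is a 1→0 transition. There is exactly one such transition, at position 2p+k, so |v| = 2p+k and |vv| = 4p+2k ≠ 4p+k since k ≥ 1. So xy^2z ∉ L.
This is a contradiction; hence L is not regular.

0^{p+k} 1^p 0^p 1^p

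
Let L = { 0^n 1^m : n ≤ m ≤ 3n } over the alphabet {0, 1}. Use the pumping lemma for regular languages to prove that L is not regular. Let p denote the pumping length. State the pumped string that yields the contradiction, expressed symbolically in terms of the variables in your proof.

0^{p+k} 1^p

Suppose for contradiction that L is regular, and let p be the pumping length.
Take w = 0^p 1^p ∈ L (since p ≤ p ≤ 3p), with |w| = 2p ≥ p.
By the pumping lemma, w = xyz with |xy| ≤ p and |y| ≥ 1.
The first p characters of w are 0's, so xy (and hence y) consists only of 0's. Write y = 0^k, 1 ≤ k ≤ p.
Pump with i = 2: xy^2z = 0^{p+k} 1^p. Now n = p+k > p = m, so the condition n ≤ m fails. Thus xy^2z ∉ L.
This contradicts the pumping lemma, so L is not regular.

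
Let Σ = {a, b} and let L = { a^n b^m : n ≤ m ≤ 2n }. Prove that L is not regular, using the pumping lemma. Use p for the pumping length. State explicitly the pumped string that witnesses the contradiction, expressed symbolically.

Assume L is regular. Let p be the pumping length given by the pumping lemma.
Take w = a^p b^p ∈ L (since p ≤ p ≤ 2p), with |w| = 2p ≥ p.
By the pumping lemma, w = xyz with |xy| ≤ p and |y| > 0.
The first p characters of w are a's, so xy (and hence y) consists only of a's. Write y = a^k, 1 ≤ k ≤ p.
Pump with i = 2: xy^2z = a^{p+k} b^p. Now n = p+k > p = m, so the condition n ≤ m fails. Thus xy^2z ∉ L.
This contradicts the pumping lemma, so L is not regular.

a^{p+k} b^p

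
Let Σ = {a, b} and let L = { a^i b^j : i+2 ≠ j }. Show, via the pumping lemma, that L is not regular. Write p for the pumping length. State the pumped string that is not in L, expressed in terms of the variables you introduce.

a^{p+p!} b^{p+p!+2}

Toward a contradiction, assume L is regular with pumping length p.
Choose w = a^p b^{p+p!+2}. Since p ≠ (p+p!+2)-2 = p+p!, w ∈ L; and |w| ≥ p.
By the pumping lemma, w = xyz with |xy| ≤ p and |y| ≥ 1.
Since the first p symbols of w are all a's and |xy| ≤ p, y lies entirely in the leading a-block: y = a^k for some k with 1 ≤ k ≤ p.
Since 1 ≤ k ≤ p, k divides p!; set t = 1 + p!/k. Then xy^t z has p + (p!/k)·k = p + p! copies of a. Now the a-count is p+p! and (b-count)-2 = (p+p!+2)-2 = p+p!, so i+2 ≠ j fails. So xy^t z = a^{p+p!} b^{p+p!+2} ∉ L.
Contradiction. Therefore L is not regular.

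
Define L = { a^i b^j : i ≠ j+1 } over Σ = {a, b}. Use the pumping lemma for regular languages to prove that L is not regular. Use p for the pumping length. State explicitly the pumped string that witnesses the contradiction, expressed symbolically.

Assume L is regular. Let p be the pumping length given by the pumping lemma.
Choose w = a^p b^{p+p!-1}. Since p ≠ (p+p!-1)+1 = p+p!, w ∈ L; and |w| ≥ p.
Write w = xyz as guaranteed by the lemma, with |xy| ≤ p and |y| ≥ 1.
Because |xy| ≤ p and w begins with p copies of a, we have y = a^k with 1 ≤ k ≤ p.
Since 1 ≤ k ≤ p, k divides p!; set t = 1 + p!/k. Then xy^t z has p + (p!/k)·k = p + p! copies of a. Now the a-count is p+p! and (b-count)+1 = (p+p!-1)+1 = p+p!, so i ≠ j+1 fails. So xy^t z = a^{p+p!} b^{p+p!-1} ∉ L.
This is a contradiction; hence L is not regular.

a^{p+p!} b^{p+p!-1}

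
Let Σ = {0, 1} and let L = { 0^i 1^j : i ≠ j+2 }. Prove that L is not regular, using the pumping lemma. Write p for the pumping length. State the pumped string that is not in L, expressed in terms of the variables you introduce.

0^{p+p!} 1^{p+p!-2}

Assume L is regular; let p be its pumping constant.
Choose w = 0^p 1^{p+p!-2}. Since p ≠ (p+p!-2)+2 = p+p!, w ∈ L; and |w| ≥ p.
Write w = xyz as guaranteed by the lemma, with |xy| ≤ p and |y| > 0.
Since the first p symbols of w are all 0's and |xy| ≤ p, y lies entirely in the leading 0-block: y = 0^k for some k with 1 ≤ k ≤ p.
Since 1 ≤ k ≤ p, k divides p!; set t = 1 + p!/k. Then xy^t z has p + (p!/k)·k = p + p! copies of 0. Now the 0-count is p+p! and (1-count)+2 = (p+p!-2)+2 = p+p!, so i ≠ j+2 fails. So xy^t z = 0^{p+p!} 1^{p+p!-2} ∉ L.
This contradicts the pumping lemma, so L is not regular.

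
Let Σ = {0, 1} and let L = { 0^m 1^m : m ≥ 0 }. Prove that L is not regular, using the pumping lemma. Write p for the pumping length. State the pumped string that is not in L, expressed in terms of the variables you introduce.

Toward a contradiction, assume L is regular with pumping length p.
Let w = 0^p 1^p ∈ L; note |w| = 2p ≥ p.
Write w = xyz as guaranteed by the lemma, with |xy| ≤ p and |y| ≥ 1.
Because |xy| ≤ p and w begins with p copies of 0, we have y = 0^k with 1 ≤ k ≤ p.
Pump with i = 2: xy^2z = 0^{p+k} 1^p. For this to lie in L we would need p = p+k, which forces k = 0. But k ≥ 1, so xy^2z ∉ L.
This is a contradiction; hence L is not regular.

0^{p+k} 1^p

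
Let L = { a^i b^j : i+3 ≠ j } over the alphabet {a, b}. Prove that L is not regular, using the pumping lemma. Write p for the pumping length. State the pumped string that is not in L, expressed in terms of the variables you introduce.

Suppose for contradiction that L is regular, and let p be the pumping length.
Choose w = a^p b^{p+p!+3}. Since p ≠ (p+p!+3)-3 = p+p!, w ∈ L; and |w| ≥ p.
The pumping lemma gives a decomposition w = xyz where |xy| ≤ p and y is nonempty.
Since the first p symbols of w are all a's and |xy| ≤ p, y lies entirely in the leading a-block: y = a^k for some k with 1 ≤ k ≤ p.
Since 1 ≤ k ≤ p, k divides p!; set t = 1 + p!/k. Then xy^t z has p + (p!/k)·k = p + p! copies of a. Now the a-count is p+p! and (b-count)-3 = (p+p!+3)-3 = p+p!, so i+3 ≠ j fails. So xy^t z = a^{p+p!} b^{p+p!+3} ∉ L.
This contradicts the pumping lemma, so L is not regular.

a^{p+p!} b^{p+p!+3}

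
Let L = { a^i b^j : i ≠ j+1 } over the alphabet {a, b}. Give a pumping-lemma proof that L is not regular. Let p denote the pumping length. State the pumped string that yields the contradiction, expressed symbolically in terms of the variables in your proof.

Toward a contradiction, assume L is regular with pumping length p.
Choose w = a^p b^{p+p!-1}. Since p ≠ (p+p!-1)+1 = p+p!, w ∈ L; and |w| ≥ p.
By the pumping lemma, w = xyz with |xy| ≤ p and y is nonempty.
Since the first p symbols of w are all a's and |xy| ≤ p, y lies entirely in the leading a-block: y = a^k for some k with 1 ≤ k ≤ p.
Since 1 ≤ k ≤ p, k divides p!; set t = 1 + p!/k. Then xy^t z has p + (p!/k)·k = p + p! copies of a. Now the a-count is p+p! and (b-count)+1 = (p+p!-1)+1 = p+p!, so i ≠ j+1 fails. So xy^t z = a^{p+p!} b^{p+p!-1} ∉ L.
This contradicts the pumping lemma, so L is not regular.

a^{p+p!} b^{p+p!-1}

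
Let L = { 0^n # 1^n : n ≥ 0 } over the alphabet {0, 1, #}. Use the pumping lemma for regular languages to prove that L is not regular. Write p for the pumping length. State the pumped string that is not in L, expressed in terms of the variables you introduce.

Toward a contradiction, assume L is regular with pumping length p.
Take w = 0^p # 1^p ∈ L with |w| = 2p+1 ≥ p.
The pumping lemma gives a decomposition w = xyz where |xy| ≤ p and |y| ≥ 1.
The first p characters of w are 0's, so xy (and hence y) consists only of 0's. Write y = 0^k, 1 ≤ k ≤ p.
Pump with i = 2: xy^2z = 0^{p+k} # 1^p, which would require p+k = p. But k ≥ 1, so xy^2z ∉ L.
This is a contradiction; hence L is not regular.

0^{p+k} # 1^p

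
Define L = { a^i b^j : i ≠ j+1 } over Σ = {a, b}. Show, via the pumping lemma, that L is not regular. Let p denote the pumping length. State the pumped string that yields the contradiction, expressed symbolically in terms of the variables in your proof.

a^{p+p!} b^{p+p!-1}

Assume L is regular; let p be its pumping constant.
Choose w = a^p b^{p+p!-1}. Since p ≠ (p+p!-1)+1 = p+p!, w ∈ L; and |w| ≥ p.
The pumping lemma gives a decomposition w = xyz where |xy| ≤ p and |y| > 0.
Because |xy| ≤ p and w begins with p copies of a, we have y = a^k with 1 ≤ k ≤ p.
Since 1 ≤ k ≤ p, k divides p!; set t = 1 + p!/k. Then xy^t z has p + (p!/k)·k = p + p! copies of a. Now the a-count is p+p! and (b-count)+1 = (p+p!-1)+1 = p+p!, so i ≠ j+1 fails. So xy^t z = a^{p+p!} b^{p+p!-1} ∉ L.
Contradiction. Therefore L is not regular.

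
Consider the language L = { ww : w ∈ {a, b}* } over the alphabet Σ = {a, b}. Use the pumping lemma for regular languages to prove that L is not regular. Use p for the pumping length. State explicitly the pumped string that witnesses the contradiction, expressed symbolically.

Assume L is regular; let p be its pumping constant.
Take w = a^p b^p a^p b^p = uu where u = a^pb^p; then w ∈ L and |w| = 4p ≥ p.
By the pumping lemma, w = xyz with |xy| ≤ p and |y| ≥ 1.
Since the first p symbols of w are all a's and |xy| ≤ p, y lies entirely in the leading a-block: y = a^k for some k with 1 ≤ k ≤ p.
Pump with i = 2: xy^2z = a^{p+k} b^p a^p b^p, of length 4p+k. Suppose this equals vv. The string starts with a and ends with b, so v does too; thus the boundary between the two copies of v is a b→a transition. There is exactly one such transition, at position 2p+k, so |v| = 2p+k and |vv| = 4p+2k ≠ 4p+k since k ≥ 1. So xy^2z ∉ L.
Contradiction. Therefore L is not regular.

a^{p+k} b^p a^p b^p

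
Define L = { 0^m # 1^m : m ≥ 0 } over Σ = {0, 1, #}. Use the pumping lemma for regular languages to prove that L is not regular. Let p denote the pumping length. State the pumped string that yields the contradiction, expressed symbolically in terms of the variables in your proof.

0^{p+k} # 1^p

Toward a contradiction, assume L is regular with pumping length p.
Take w = 0^p # 1^p ∈ L with |w| = 2p+1 ≥ p.
By the pumping lemma, w = xyz with |xy| ≤ p and y is nonempty.
Since the first p symbols of w are all 0's and |xy| ≤ p, y lies entirely in the leading 0-block: y = 0^k for some k with 1 ≤ k ≤ p.
Pump with i = 2: xy^2z = 0^{p+k} # 1^p, which would require p+k = p. But k ≥ 1, so xy^2z ∉ L.
Contradiction. Therefore L is not regular.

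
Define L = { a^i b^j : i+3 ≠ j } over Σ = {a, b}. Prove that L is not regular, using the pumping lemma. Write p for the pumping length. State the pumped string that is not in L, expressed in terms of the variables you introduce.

a^{p+p!} b^{p+p!+3}

Assume L is regular. Let p be the pumping length given by the pumping lemma.
Choose w = a^p b^{p+p!+3}. Since p ≠ (p+p!+3)-3 = p+p!, w ∈ L; and |w| ≥ p.
By the pumping lemma, w = xyz with |xy| ≤ p and y is nonempty.
Since the first p symbols of w are all a's and |xy| ≤ p, y lies entirely in the leading a-block: y = a^k for some k with 1 ≤ k ≤ p.
Since 1 ≤ k ≤ p, k divides p!; set t = 1 + p!/k. Then xy^t z has p + (p!/k)·k = p + p! copies of a. Now the a-count is p+p! and (b-count)-3 = (p+p!+3)-3 = p+p!, so i+3 ≠ j fails. So xy^t z = a^{p+p!} b^{p+p!+3} ∉ L.
Contradiction. Therefore L is not regular.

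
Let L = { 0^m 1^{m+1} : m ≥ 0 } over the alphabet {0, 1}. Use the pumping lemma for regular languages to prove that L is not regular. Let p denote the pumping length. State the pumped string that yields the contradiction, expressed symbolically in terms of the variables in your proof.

0^{p+k} 1^{p+1}

Toward a contradiction, assume L is regular with pumping length p.
Choose w = 0^p 1^{p+1}, which is in L with |w| = 2p+1 ≥ p.
Write w = xyz as guaranteed by the lemma, with |xy| ≤ p and |y| ≥ 1.
Since the first p symbols of w are all 0's and |xy| ≤ p, y lies entirely in the leading 0-block: y = 0^k for some k with 1 ≤ k ≤ p.
Pump with i = 2: xy^2z = 0^{p+k} 1^{p+1}. For this to lie in L we would need p+1 = (p+k)+1, which forces k = 0. But k ≥ 1, so xy^2z ∉ L.
This is a contradiction; hence L is not regular.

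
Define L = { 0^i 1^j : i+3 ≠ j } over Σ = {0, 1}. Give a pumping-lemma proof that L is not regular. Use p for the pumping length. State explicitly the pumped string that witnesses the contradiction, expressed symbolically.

0^{p+p!} 1^{p+p!+3}

Assume L is regular; let p be its pumping constant.
Choose w = 0^p 1^{p+p!+3}. Since p ≠ (p+p!+3)-3 = p+p!, w ∈ L; and |w| ≥ p.
By the pumping lemma, w = xyz with |xy| ≤ p and y is nonempty.
The first p characters of w are 0's, so xy (and hence y) consists only of 0's. Write y = 0^k, 1 ≤ k ≤ p.
Since 1 ≤ k ≤ p, k divides p!; set t = 1 + p!/k. Then xy^t z has p + (p!/k)·k = p + p! copies of 0. Now the 0-count is p+p! and (1-count)-3 = (p+p!+3)-3 = p+p!, so i+3 ≠ j fails. So xy^t z = 0^{p+p!} 1^{p+p!+3} ∉ L.
This is a contradiction; hence L is not regular.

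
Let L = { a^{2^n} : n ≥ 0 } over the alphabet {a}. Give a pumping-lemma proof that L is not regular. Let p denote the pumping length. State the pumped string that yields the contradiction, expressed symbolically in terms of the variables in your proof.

a^{2^p+k}

Assume L is regular. Let p be the pumping length given by the pumping lemma.
Take w = a^{2^p} ∈ L with |w| = 2^p ≥ p.
By the pumping lemma, w = xyz with |xy| ≤ p and |y| ≥ 1.
Then y = a^k for some k with 1 ≤ k ≤ p.
Pump with i = 2: xy^2z = a^{2^p+k}. Since 1 ≤ k ≤ p < 2^p, we have 2^p < 2^p+k < 2^{p+1}, so 2^p+k is not a power of 2. So xy^2z ∉ L.
Contradiction. Therefore L is not regular.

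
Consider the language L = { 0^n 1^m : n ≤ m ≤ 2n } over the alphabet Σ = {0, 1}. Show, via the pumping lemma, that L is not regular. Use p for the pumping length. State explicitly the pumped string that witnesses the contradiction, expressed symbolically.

0^{p+k} 1^p

Suppose for contradiction that L is regular, and let p be the pumping length.
Take w = 0^p 1^p ∈ L (since p ≤ p ≤ 2p), with |w| = 2p ≥ p.
Write w = xyz as guaranteed by the lemma, with |xy| ≤ p and |y| > 0.
The first p characters of w are 0's, so xy (and hence y) consists only of 0's. Write y = 0^k, 1 ≤ k ≤ p.
Pump with i = 2: xy^2z = 0^{p+k} 1^p. Now n = p+k > p = m, so the condition n ≤ m fails. Thus xy^2z ∉ L.
This is a contradiction; hence L is not regular.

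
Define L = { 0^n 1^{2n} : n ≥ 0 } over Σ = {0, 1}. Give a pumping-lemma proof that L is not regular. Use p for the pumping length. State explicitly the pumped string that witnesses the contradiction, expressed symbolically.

Assume L is regular; let p be its pumping constant.
Let w = 0^p 1^{2p} ∈ L; note |w| = 3p ≥ p.
The pumping lemma gives a decomposition w = xyz where |xy| ≤ p and |y| ≥ 1.
Since the first p symbols of w are all 0's and |xy| ≤ p, y lies entirely in the leading 0-block: y = 0^k for some k with 1 ≤ k ≤ p.
Pump with i = 2: xy^2z = 0^{p+k} 1^{2p}. For this to lie in L we would need 2p = 2(p+k), which forces k = 0. But k ≥ 1, so xy^2z ∉ L.
This is a contradiction; hence L is not regular.

0^{p+k} 1^{2p}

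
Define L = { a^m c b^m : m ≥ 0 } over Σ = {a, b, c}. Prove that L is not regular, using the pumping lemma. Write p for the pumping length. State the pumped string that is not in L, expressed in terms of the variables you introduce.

Toward a contradiction, assume L is regular with pumping length p.
Take w = a^p c b^p ∈ L with |w| = 2p+1 ≥ p.
The pumping lemma gives a decomposition w = xyz where |xy| ≤ p and y is nonempty.
The first p characters of w are a's, so xy (and hence y) consists only of a's. Write y = a^k, 1 ≤ k ≤ p.
Pump with i = 2: xy^2z = a^{p+k} c b^p, which would require p+k = p. But k ≥ 1, so xy^2z ∉ L.
This is a contradiction; hence L is not regular.

a^{p+k} c b^p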